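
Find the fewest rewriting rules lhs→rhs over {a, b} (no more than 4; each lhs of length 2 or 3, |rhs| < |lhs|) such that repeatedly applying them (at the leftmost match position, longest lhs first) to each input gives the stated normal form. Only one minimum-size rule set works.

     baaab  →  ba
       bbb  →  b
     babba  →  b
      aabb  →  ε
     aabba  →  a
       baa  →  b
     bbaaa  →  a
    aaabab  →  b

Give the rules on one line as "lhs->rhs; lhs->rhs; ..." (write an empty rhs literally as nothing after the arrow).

aa->; ab->a; bb->

  | baaab => bab => ba
  | bbb => b
  | babba => baba => baa => b
  | aabb => bb => ε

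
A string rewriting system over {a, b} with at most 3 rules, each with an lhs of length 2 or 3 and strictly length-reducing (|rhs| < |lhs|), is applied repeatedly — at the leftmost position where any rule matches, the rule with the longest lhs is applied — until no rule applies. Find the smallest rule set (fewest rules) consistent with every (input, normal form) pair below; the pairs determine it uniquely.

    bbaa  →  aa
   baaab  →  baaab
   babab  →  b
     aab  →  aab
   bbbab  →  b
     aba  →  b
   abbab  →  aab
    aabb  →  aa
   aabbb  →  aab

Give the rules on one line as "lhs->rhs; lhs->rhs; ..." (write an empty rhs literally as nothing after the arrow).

aba->b; bab->b; bb->

  | bbaa => aa
  | baaab
  | babab => bab => b
  | aab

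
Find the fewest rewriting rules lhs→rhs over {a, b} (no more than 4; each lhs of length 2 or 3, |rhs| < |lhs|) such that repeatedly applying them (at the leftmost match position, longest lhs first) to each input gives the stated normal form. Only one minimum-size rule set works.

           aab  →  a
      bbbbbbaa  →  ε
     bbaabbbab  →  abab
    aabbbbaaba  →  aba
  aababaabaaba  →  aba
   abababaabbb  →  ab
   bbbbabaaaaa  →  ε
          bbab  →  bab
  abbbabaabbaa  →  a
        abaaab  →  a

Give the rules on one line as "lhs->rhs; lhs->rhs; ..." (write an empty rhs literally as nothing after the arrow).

aa->; aab->a; baa->aa; bb->b

  | aab => a
  | bbbbbbaa => bbbbbaa => bbbbaa => bbbaa => bbaa => baa => aa => ε
  | bbaabbbab => baabbbab => aabbbab => abbab => abab
  | aabbbbaaba => abbbaaba => abbaaba => abaaba => aaaba => aba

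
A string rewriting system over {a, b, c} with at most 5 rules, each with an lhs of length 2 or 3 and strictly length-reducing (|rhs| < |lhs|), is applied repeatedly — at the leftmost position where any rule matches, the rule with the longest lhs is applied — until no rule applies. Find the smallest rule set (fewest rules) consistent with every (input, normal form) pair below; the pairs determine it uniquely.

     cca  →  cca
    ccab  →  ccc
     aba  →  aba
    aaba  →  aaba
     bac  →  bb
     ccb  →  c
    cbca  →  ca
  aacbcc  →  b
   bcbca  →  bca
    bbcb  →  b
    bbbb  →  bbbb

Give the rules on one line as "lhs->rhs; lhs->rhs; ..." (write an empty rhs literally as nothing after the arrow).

  | cca
  | ccab => ccc
  | aba
  | aaba

ac->b; bbc->; cab->cc; cb->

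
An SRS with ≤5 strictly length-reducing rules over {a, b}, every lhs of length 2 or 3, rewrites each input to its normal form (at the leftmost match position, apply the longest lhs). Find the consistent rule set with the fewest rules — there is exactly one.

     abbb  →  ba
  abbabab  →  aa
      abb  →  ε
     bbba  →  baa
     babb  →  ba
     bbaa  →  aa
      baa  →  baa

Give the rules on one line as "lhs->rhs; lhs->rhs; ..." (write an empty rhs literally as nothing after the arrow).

ab->a; abb->bb; bb->; bbb->ba

  | abbb => bbb => ba
  | abbabab => bbabab => abab => aab => aa
  | abb => bb => ε
  | bbba => baa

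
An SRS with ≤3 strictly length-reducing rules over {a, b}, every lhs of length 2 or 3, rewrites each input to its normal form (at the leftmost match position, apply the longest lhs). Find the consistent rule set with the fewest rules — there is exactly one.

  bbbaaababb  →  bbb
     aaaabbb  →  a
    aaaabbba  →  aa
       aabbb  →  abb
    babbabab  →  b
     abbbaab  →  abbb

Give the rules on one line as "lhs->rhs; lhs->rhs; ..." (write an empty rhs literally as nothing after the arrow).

  | bbbaaababb => bbbaababb => bbbababb => bbbaabb => bbbabb => bbbab => bbba => bbb
  | aaaabbb => aaabb => aab => a
  | aaaabbba => aaabba => aaba => aa
  | aabbb => abb

aab->a; ba->b; bab->ba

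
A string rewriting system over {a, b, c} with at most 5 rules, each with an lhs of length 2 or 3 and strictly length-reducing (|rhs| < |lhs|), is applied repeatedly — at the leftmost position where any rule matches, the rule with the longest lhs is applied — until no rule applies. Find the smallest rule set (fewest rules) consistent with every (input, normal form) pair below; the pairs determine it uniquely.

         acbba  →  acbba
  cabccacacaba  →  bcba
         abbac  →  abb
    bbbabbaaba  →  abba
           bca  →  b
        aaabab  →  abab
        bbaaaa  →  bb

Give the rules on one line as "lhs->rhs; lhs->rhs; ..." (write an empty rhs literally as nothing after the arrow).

  | acbba
  | cabccacacaba => bccacacaba => bccacaba => bccaba => bcba
  | abbac => abb
  | bbbabbaaba => ababbaaba => ababbba => abaaba => abba

aa->; bac->b; bbb->ab; ca->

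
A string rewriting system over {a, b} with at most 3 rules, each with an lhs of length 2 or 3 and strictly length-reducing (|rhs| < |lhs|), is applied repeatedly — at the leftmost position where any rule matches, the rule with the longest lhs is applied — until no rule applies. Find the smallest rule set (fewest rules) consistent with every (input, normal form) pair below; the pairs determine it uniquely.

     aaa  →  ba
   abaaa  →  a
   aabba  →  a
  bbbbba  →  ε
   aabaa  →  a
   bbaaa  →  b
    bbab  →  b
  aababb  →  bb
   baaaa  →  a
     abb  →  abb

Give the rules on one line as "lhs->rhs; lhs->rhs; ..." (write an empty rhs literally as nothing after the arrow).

aa->b; bba->; bbb->

  | aaa => ba
  | abaaa => abba => a
  | aabba => bbba => a
  | bbbbba => bba => ε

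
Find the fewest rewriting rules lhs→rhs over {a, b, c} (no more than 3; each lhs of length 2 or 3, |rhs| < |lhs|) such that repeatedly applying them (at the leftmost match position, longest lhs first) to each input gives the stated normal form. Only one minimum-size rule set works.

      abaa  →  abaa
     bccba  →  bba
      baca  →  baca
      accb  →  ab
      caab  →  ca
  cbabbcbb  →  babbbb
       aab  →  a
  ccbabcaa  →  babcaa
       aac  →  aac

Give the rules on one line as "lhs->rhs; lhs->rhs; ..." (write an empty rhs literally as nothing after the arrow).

  | abaa
  | bccba => bcba => bba
  | baca
  | accb => acb => ab

aab->a; cb->b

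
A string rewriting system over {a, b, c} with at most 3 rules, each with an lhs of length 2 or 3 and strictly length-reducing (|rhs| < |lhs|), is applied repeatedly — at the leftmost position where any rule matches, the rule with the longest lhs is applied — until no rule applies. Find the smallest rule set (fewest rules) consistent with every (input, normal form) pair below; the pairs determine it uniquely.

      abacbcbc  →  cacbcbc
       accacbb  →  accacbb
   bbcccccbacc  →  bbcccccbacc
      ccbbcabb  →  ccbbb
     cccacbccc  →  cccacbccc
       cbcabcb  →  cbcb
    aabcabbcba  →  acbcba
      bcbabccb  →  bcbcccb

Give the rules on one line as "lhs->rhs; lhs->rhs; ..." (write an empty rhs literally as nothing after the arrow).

ab->c; cab->

  | abacbcbc => cacbcbc
  | accacbb
  | bbcccccbacc
  | ccbbcabb => ccbbb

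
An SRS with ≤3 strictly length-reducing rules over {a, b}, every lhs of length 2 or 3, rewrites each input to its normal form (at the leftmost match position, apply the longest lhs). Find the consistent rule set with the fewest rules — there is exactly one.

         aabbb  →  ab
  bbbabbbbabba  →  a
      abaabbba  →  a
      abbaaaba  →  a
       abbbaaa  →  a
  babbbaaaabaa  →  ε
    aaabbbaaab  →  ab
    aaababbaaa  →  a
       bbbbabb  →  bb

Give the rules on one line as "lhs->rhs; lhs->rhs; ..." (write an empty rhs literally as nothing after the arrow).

aa->; ba->a; bbb->ab

  | aabbb => bbb => ab
  | bbbabbbbabba => ababbbbabba => aabbbbabba => bbbbabba => abbabba => ababba => aabba => bba => ba => a
  | abaabbba => aaabbba => abbba => aaba => ba => a
  | abbaaaba => abaaaba => aaaaba => aaba => ba => a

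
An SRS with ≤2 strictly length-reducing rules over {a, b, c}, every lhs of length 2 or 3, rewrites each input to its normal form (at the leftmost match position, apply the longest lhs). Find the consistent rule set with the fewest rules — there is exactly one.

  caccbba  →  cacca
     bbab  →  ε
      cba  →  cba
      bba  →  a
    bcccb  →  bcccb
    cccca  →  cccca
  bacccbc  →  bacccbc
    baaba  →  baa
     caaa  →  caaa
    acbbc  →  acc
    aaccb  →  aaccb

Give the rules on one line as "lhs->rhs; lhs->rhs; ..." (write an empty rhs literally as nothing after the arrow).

  | caccbba => cacca
  | bbab => ab => ε
  | cba
  | bba => a

ab->; bb->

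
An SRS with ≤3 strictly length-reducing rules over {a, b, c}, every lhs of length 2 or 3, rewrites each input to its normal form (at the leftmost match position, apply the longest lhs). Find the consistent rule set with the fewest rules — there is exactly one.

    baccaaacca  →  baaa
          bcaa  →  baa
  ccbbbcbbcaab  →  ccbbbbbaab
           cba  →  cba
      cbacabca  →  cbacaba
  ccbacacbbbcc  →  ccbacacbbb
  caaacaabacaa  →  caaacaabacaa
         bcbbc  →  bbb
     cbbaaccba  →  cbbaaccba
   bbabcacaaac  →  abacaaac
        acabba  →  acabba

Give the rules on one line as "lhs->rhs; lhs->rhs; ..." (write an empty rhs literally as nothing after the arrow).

bab->ab; bc->b; cca->

  | baccaaacca => baaacca => baaa
  | bcaa => baa
  | ccbbbcbbcaab => ccbbbbbcaab => ccbbbbbaab
  | cba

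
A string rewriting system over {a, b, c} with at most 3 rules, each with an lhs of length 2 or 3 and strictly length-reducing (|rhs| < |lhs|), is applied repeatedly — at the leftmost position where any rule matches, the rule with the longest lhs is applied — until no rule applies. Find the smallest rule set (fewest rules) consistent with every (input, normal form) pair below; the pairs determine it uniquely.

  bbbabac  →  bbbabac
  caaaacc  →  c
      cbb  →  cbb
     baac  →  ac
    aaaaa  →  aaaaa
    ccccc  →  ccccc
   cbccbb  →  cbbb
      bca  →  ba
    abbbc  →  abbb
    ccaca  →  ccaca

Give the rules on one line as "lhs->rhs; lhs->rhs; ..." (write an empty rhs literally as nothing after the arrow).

aac->; baa->a; bc->b

  | bbbabac
  | caaaacc => caac => c
  | cbb
  | baac => ac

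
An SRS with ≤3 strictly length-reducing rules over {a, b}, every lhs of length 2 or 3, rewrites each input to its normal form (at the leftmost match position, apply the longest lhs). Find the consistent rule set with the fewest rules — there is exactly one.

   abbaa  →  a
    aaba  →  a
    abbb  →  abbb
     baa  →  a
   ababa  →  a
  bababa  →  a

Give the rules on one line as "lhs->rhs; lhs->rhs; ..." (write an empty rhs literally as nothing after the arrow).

  | abbaa => abaa => aaa => aa => a
  | aaba => aba => aa => a
  | abbb
  | baa => aa => a

aa->a; ba->a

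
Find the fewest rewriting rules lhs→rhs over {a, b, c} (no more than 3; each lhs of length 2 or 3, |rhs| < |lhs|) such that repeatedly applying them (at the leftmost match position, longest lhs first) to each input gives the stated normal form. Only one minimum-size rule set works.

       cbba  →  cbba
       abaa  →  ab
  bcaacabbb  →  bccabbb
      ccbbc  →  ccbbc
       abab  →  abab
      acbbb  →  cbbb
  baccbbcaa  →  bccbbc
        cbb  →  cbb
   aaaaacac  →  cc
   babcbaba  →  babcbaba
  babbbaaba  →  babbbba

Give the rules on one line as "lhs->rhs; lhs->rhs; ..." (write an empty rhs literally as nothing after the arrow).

aa->; ac->c

  | cbba
  | abaa => ab
  | bcaacabbb => bccabbb
  | ccbbc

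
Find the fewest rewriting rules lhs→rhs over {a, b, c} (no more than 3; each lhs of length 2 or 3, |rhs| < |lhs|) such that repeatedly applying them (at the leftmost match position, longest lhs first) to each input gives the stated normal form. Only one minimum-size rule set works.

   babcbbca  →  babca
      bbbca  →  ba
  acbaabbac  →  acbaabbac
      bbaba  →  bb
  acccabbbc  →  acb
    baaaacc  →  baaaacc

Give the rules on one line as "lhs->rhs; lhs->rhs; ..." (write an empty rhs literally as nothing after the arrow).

  | babcbbca => babca
  | bbbca => ba
  | acbaabbac
  | bbaba => bb

aba->; bbc->; cca->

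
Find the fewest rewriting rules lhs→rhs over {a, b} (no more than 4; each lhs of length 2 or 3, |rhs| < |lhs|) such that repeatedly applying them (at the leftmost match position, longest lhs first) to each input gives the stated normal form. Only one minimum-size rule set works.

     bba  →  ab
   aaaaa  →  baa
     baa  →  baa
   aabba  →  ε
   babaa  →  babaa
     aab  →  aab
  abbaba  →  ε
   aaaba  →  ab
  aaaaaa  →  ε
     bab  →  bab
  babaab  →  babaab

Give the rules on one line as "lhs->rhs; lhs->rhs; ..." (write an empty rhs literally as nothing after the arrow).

aaa->b; bb->; bba->ab

  | bba => ab
  | aaaaa => baa
  | baa
  | aabba => aaab => bb => ε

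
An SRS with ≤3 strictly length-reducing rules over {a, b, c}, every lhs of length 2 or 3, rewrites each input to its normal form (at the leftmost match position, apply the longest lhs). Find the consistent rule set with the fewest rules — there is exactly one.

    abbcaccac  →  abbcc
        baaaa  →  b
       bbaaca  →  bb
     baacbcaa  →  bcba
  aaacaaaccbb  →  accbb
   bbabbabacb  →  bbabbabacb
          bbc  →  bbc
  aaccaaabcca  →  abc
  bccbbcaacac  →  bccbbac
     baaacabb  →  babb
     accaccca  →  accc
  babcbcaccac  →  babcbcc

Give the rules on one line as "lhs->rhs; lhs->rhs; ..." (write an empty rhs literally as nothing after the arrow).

aa->; ca->

  | abbcaccac => abbccac => abbcc
  | baaaa => baa => b
  | bbaaca => bbca => bb
  | baacbcaa => bcbcaa => bcba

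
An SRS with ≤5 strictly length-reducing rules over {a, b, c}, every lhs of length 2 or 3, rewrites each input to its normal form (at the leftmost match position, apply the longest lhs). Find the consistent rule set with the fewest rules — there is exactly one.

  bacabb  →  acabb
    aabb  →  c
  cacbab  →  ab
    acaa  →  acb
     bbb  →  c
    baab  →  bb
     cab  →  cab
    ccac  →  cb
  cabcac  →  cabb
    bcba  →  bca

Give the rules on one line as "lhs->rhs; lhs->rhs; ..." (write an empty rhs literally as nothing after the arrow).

  | bacabb => acabb
  | aabb => bbb => c
  | cacbab => bbab => bab => ab
  | acaa => acb

aa->b; ba->a; bbb->c; cac->b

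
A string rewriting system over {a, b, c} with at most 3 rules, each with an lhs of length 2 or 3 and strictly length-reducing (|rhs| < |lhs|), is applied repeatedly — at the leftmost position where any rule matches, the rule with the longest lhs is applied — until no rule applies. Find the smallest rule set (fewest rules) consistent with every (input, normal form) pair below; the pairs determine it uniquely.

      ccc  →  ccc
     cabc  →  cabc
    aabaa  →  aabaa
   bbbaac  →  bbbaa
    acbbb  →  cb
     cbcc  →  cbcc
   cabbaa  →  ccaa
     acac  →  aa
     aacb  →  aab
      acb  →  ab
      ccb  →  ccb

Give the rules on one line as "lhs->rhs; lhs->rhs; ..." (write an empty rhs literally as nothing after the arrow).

  | ccc
  | cabc
  | aabaa
  | bbbaac => bbbaa

abb->c; ac->a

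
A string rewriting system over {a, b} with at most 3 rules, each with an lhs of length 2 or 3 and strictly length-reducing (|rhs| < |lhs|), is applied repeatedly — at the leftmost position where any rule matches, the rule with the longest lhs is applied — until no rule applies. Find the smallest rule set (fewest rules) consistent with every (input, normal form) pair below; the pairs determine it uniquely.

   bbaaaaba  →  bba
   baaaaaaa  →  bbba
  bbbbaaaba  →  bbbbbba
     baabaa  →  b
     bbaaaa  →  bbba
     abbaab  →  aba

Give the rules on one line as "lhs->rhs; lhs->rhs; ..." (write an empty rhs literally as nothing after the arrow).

aa->a; aaa->b; bab->a

  | bbaaaaba => bbbaba => bbaa => bba
  | baaaaaaa => bbaaaa => bbba
  | bbbbaaaba => bbbbbba
  | baabaa => babaa => aaa => b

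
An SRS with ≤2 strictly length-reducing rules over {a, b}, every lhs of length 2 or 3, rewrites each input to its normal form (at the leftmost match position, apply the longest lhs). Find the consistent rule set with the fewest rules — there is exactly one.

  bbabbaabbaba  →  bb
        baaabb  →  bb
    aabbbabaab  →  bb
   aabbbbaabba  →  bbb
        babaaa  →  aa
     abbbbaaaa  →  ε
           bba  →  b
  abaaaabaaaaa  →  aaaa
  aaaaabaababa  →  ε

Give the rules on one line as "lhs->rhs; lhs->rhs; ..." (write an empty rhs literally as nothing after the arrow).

  | bbabbaabbaba => bbbaabbaba => bbabbaba => bbbaba => bbba => bb
  | baaabb => aabb => abb => bb
  | aabbbabaab => abbbabaab => bbbabaab => bbbaab => bbab => bb
  | aabbbbaabba => abbbbaabba => bbbbaabba => bbbabba => bbbba => bbb

ab->b; ba->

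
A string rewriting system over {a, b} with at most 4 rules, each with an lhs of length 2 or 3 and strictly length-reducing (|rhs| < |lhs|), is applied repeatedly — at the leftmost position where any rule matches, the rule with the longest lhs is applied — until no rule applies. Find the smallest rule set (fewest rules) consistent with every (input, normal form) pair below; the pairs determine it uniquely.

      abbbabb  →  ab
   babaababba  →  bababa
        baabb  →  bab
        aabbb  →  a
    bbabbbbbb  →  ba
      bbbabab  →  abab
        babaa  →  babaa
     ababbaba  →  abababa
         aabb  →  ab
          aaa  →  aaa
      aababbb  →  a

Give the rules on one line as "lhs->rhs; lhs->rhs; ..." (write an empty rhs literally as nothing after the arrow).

  | abbbabb => aabb => ab
  | babaababba => babaabba => bababa
  | baabb => bab
  | aabbb => abb => a

aab->a; bb->; bba->ba; bbb->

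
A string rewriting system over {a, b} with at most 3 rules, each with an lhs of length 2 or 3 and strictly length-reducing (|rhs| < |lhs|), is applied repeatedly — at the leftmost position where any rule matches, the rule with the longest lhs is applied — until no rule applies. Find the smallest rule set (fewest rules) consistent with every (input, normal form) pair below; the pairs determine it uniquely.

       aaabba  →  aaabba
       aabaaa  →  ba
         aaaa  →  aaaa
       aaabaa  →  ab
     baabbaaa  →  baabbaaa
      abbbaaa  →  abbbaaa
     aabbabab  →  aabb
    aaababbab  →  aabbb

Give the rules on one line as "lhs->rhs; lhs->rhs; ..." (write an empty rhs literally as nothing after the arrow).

aba->b; bab->b

  | aaabba
  | aabaaa => abaa => ba
  | aaaa
  | aaabaa => aaba => ab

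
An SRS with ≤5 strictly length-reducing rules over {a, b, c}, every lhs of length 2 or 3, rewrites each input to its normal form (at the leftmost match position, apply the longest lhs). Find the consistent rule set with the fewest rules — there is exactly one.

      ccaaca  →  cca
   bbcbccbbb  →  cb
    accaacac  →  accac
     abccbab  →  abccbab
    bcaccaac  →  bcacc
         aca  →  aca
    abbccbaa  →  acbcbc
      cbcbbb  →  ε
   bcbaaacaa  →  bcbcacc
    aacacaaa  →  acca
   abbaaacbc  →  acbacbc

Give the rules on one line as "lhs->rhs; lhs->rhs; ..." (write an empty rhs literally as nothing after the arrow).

aa->c; aac->; bbc->cb; cbb->

  | ccaaca => cca
  | bbcbccbbb => cbbccbbb => ccbbb => cb
  | accaacac => accac
  | abccbab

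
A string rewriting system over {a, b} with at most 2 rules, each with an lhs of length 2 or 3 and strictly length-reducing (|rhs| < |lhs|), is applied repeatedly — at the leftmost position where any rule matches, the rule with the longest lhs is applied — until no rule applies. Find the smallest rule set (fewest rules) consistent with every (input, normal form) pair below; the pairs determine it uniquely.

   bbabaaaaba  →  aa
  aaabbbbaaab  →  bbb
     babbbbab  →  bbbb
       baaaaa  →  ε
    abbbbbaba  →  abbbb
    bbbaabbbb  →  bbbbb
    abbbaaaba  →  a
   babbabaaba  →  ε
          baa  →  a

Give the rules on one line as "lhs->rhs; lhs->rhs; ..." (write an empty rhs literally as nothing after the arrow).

  | bbabaaaaba => bbaaaaba => baaaba => aaba => aa
  | aaabbbbaaab => bbbbbaaab => bbbbaab => bbbab => bbb
  | babbbbab => bbbbab => bbbb
  | baaaaa => aaaa => ba => ε

aaa->b; ba->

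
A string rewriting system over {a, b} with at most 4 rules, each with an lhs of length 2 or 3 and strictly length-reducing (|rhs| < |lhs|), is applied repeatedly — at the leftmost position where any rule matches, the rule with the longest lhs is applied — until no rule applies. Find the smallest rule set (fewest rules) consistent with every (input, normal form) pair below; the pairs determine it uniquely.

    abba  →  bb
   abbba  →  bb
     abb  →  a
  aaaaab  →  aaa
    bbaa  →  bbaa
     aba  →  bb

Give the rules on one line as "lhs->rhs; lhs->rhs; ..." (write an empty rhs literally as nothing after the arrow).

  | abba => aba => bb
  | abbba => abba => aba => bb
  | abb => ab => a
  | aaaaab => aaa

aab->; ab->a; aba->bb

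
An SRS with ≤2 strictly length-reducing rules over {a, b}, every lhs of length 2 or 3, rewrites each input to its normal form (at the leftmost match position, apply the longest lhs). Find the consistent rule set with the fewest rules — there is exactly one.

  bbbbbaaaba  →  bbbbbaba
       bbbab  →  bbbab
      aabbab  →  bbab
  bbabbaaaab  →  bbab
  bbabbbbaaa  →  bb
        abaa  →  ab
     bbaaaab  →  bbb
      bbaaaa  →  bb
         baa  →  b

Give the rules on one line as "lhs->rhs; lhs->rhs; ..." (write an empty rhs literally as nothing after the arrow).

aa->; abb->a

  | bbbbbaaaba => bbbbbaba
  | bbbab
  | aabbab => bbab
  | bbabbaaaab => bbaaaaab => bbaaab => bbab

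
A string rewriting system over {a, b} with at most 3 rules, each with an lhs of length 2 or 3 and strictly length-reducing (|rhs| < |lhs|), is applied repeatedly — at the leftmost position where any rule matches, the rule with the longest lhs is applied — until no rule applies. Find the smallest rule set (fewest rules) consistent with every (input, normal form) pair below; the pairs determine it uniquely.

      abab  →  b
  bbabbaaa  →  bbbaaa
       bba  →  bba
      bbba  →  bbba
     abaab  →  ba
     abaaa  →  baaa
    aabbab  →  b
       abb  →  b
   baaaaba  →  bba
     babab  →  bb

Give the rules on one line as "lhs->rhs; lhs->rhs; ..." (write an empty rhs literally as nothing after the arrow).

ab->; aba->ba

  | abab => bab => b
  | bbabbaaa => bbbaaa
  | bba
  | bbba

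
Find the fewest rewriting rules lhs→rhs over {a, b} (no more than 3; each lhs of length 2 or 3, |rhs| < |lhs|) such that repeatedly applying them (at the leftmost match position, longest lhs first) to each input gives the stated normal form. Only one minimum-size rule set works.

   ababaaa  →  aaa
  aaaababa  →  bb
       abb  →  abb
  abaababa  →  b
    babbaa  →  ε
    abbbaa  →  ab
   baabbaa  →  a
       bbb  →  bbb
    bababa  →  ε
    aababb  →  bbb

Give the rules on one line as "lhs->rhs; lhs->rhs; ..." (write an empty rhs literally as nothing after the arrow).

aab->bb; ba->

  | ababaaa => abaaa => aaa
  | aaaababa => aabbaba => bbbaba => bbba => bb
  | abb
  | abaababa => aababa => bbaba => bba => b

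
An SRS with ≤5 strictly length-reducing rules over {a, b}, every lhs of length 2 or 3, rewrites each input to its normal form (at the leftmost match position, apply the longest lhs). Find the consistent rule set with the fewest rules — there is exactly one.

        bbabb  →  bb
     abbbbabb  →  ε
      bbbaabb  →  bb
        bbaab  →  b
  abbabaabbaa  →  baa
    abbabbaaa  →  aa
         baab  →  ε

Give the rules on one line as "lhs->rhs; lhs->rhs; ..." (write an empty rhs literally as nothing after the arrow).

  | bbabb => bb
  | abbbbabb => bbbbabb => babb => bbb => ε
  | bbbaabb => aabb => bab => bb
  | bbaab => ab => b

aab->ba; ab->b; bba->; bbb->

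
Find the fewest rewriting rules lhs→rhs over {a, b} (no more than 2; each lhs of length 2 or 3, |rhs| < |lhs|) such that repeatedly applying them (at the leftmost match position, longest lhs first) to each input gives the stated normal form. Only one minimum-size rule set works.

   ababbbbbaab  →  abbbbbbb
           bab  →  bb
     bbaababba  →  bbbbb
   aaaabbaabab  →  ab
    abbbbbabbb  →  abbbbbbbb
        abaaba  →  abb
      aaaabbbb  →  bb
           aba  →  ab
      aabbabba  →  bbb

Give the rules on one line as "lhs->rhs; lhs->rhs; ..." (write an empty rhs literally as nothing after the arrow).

aab->; ba->b

  | ababbbbbaab => abbbbbbaab => abbbbbbab => abbbbbbb
  | bab => bb
  | bbaababba => bbababba => bbbabba => bbbbba => bbbbb
  | aaaabbaabab => aabaabab => aabab => ab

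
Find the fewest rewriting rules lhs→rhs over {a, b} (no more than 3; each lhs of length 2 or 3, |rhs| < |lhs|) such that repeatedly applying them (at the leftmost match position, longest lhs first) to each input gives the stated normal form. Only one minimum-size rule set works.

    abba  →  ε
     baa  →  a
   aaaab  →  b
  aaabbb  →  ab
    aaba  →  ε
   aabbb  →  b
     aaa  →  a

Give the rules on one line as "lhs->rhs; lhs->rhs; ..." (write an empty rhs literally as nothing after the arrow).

  | abba => aa => ε
  | baa => a
  | aaaab => aab => b
  | aaabbb => abbb => ab

aa->; ba->; bb->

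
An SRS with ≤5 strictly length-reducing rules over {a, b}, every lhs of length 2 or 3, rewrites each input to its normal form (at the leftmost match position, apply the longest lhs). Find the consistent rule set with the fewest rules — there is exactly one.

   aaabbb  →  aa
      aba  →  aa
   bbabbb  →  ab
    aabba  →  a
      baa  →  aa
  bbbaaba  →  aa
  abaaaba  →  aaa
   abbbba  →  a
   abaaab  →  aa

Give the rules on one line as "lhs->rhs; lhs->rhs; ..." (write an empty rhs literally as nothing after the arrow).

aab->; ba->a; bb->a; bba->

  | aaabbb => abb => aa
  | aba => aa
  | bbabbb => bbb => ab
  | aabba => ba => a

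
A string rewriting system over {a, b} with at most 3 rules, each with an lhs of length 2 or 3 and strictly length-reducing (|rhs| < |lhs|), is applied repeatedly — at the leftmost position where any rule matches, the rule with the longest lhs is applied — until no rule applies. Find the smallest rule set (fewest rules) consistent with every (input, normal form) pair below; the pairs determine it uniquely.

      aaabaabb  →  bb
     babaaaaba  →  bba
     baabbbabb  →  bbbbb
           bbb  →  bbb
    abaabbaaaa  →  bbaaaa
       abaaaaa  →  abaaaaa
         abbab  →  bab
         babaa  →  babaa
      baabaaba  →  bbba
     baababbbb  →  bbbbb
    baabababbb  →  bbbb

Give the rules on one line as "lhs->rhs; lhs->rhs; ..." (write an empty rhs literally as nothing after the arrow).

  | aaabaabb => abaabb => abbb => bb
  | babaaaaba => babaaba => babba => bba
  | baabbbabb => bbbbabb => bbbbb
  | bbb

aab->b; abb->b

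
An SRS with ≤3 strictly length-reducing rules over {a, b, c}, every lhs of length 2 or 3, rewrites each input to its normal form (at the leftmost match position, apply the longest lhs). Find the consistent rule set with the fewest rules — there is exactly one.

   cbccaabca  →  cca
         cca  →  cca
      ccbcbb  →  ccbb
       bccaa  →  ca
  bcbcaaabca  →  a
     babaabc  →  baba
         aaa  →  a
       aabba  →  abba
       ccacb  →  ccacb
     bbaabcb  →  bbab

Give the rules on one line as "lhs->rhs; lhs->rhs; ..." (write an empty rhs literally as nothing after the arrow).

  | cbccaabca => ccaabca => ccabca => ccaa => cca
  | cca
  | ccbcbb => ccbb
  | bccaa => caa => ca

aa->a; bc->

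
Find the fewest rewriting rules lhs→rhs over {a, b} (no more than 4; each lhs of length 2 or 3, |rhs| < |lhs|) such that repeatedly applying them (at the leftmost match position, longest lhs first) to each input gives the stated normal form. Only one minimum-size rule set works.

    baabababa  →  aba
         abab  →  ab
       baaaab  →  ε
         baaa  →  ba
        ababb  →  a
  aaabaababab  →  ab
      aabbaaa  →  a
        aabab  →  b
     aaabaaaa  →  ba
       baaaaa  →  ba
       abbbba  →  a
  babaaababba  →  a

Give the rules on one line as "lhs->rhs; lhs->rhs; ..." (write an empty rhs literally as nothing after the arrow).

  | baabababa => bbababa => ababa => aba
  | abab => ab
  | baaaab => baaab => baab => bb => ε
  | baaa => baa => ba

aa->a; aab->b; bab->b; bb->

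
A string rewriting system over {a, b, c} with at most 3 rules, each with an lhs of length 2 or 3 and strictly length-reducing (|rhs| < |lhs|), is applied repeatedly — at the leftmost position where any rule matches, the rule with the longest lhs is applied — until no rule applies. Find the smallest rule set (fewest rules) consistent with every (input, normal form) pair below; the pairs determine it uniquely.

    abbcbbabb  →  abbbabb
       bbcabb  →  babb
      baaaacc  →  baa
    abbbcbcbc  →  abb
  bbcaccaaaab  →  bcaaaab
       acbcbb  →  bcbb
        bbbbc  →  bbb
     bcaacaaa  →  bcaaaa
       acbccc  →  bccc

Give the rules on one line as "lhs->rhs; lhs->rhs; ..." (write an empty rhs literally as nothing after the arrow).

ac->; bbc->b

  | abbcbbabb => abbbabb
  | bbcabb => babb
  | baaaacc => baaac => baa
  | abbbcbcbc => abbbcbc => abbbc => abb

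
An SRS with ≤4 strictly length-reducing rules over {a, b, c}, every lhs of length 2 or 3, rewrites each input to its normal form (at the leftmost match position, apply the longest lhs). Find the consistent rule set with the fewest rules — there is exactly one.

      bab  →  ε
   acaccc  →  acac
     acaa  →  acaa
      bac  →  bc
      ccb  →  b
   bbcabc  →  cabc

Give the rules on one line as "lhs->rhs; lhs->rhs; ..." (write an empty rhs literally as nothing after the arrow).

  | bab => bb => ε
  | acaccc => acac
  | acaa
  | bac => bc

ba->b; bb->; cc->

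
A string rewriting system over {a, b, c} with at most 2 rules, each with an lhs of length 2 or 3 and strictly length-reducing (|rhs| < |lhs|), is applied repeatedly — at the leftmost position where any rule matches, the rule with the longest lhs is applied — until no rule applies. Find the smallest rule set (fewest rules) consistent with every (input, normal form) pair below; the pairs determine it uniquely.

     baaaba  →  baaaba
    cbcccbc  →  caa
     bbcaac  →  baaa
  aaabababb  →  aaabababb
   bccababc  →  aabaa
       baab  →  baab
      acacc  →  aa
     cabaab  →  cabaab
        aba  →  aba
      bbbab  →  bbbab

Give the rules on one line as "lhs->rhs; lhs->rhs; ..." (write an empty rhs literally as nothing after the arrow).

ac->a; bc->a

  | baaaba
  | cbcccbc => caccbc => cacbc => cabc => caa
  | bbcaac => baaac => baaa
  | aaabababb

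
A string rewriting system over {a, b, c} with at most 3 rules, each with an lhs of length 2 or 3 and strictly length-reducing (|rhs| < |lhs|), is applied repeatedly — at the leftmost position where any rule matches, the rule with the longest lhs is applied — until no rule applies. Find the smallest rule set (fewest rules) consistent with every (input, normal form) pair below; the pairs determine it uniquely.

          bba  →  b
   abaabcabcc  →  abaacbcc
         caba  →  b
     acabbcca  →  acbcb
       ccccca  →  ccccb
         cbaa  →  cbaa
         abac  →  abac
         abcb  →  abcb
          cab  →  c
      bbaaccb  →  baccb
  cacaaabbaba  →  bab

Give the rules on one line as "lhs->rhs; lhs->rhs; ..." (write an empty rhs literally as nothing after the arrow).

bb->c; ca->b

  | bba => ca => b
  | abaabcabcc => abaabbbcc => abaacbcc
  | caba => bba => ca => b
  | acabbcca => abbbcca => acbcca => acbcb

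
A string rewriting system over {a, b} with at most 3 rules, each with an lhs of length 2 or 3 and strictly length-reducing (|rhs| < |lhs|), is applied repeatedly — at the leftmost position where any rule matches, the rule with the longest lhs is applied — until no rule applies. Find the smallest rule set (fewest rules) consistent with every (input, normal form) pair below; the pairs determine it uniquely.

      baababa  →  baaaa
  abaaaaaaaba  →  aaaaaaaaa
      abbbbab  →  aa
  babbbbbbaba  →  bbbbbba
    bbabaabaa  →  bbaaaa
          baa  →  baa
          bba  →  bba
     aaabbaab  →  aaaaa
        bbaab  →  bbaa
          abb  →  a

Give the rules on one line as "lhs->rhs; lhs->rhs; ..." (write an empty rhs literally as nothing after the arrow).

  | baababa => baaaba => baaaa
  | abaaaaaaaba => aaaaaaaaba => aaaaaaaaa
  | abbbbab => abbbab => abbab => abab => aab => aa
  | babbbbbbaba => bbbbbbaba => bbbbbba

ab->a; bab->b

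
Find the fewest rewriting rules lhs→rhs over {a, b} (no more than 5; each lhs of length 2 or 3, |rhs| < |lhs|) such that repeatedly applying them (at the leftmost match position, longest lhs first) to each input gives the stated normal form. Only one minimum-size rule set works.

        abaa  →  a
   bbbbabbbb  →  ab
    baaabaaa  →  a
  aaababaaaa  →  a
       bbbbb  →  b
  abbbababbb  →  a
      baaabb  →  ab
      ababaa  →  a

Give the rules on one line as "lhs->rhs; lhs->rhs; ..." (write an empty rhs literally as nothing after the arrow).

aa->a; ba->a; bb->b; bbb->

  | abaa => aaa => aa => a
  | bbbbabbbb => babbbb => abbbb => ab
  | baaabaaa => aaabaaa => aabaaa => abaaa => aaaa => aaa => aa => a
  | aaababaaaa => aababaaaa => ababaaaa => aabaaaa => abaaaa => aaaaa => aaaa => aaa => aa => a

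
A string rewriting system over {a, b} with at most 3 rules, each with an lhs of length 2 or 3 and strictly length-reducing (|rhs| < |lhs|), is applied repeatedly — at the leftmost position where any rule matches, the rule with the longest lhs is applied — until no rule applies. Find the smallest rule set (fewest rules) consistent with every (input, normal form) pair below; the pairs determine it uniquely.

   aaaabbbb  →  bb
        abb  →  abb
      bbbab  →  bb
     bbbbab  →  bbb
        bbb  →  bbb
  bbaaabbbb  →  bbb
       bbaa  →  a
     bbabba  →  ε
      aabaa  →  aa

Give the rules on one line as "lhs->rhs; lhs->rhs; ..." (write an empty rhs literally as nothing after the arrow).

aab->; bba->

  | aaaabbbb => aabbb => bb
  | abb
  | bbbab => bb
  | bbbbab => bbb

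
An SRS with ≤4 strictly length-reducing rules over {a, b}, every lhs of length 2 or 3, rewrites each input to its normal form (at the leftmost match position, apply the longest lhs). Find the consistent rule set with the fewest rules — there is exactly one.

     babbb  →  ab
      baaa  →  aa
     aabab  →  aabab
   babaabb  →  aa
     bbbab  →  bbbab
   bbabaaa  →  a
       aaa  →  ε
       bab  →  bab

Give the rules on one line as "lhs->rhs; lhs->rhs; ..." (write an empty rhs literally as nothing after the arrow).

aaa->; abb->aa; baa->a

  | babbb => baab => ab
  | baaa => aa
  | aabab
  | babaabb => baabb => abb => aa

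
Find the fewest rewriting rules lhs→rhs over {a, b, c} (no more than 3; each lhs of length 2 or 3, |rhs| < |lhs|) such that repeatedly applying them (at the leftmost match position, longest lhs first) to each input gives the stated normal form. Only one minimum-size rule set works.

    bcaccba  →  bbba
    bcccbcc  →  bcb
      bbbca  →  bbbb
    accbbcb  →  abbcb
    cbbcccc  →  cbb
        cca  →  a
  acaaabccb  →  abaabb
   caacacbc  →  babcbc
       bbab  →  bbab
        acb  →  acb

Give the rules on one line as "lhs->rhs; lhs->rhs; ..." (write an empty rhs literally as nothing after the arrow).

  | bcaccba => bbccba => bbba
  | bcccbcc => bcbcc => bcb
  | bbbca => bbbb
  | accbbcb => abbcb

ca->b; cc->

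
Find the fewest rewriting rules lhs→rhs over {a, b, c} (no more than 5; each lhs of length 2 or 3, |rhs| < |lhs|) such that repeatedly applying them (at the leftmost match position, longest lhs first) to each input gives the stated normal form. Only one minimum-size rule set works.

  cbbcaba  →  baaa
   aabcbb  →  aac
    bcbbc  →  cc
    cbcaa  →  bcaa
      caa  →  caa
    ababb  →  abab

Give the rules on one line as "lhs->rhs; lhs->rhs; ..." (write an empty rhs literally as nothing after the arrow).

bb->b; bbb->c; cab->aa; cb->b

  | cbbcaba => bbcaba => bcaba => baaa
  | aabcbb => aabbb => aac
  | bcbbc => bbbc => cc
  | cbcaa => bcaa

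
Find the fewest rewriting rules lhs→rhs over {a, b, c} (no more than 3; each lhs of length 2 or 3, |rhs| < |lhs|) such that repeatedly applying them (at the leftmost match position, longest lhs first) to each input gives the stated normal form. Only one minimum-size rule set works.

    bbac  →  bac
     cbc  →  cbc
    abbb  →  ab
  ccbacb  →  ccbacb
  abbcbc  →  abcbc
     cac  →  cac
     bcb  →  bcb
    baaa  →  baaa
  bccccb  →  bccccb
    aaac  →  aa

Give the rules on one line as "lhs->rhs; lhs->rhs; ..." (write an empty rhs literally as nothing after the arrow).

aac->a; bb->b

  | bbac => bac
  | cbc
  | abbb => abb => ab
  | ccbacb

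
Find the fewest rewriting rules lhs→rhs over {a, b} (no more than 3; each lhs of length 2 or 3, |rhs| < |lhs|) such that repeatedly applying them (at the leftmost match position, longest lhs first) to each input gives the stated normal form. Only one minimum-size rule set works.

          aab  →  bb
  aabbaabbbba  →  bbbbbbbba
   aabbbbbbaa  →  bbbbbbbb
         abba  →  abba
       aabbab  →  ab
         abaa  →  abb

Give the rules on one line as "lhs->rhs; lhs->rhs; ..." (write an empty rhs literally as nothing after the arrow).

  | aab => bb
  | aabbaabbbba => bbbaabbbba => bbbbbbbba
  | aabbbbbbaa => bbbbbbbaa => bbbbbbbb
  | abba

aa->b; bab->ab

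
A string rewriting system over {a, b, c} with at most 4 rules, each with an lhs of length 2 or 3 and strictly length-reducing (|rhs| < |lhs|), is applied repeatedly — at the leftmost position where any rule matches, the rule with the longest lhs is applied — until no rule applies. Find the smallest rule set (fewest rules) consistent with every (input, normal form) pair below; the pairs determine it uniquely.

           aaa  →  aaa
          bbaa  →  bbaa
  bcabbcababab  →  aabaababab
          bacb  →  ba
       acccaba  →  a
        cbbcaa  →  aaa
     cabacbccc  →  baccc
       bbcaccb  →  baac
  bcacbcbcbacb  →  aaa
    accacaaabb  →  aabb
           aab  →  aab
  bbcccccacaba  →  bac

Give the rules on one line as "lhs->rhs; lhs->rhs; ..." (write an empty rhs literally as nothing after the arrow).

bc->a; ca->; cb->

  | aaa
  | bbaa
  | bcabbcababab => aabbcababab => aabaababab
  | bacb => ba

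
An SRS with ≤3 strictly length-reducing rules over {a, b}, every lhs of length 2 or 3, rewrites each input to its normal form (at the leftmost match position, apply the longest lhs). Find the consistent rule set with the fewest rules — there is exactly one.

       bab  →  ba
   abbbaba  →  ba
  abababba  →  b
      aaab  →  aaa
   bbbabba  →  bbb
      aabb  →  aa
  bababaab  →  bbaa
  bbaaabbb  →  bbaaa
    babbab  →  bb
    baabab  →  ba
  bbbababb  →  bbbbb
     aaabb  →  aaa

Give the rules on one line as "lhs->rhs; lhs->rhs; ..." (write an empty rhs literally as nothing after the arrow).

  | bab => ba
  | abbbaba => abbaba => ababa => ba
  | abababba => babba => baba => b
  | aaab => aaa

ab->a; aba->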